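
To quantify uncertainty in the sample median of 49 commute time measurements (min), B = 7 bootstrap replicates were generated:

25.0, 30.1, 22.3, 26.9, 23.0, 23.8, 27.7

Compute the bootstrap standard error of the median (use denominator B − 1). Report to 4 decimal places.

Bootstrap SE is the standard deviation of the 7 replicate medians.
Mean of replicates: (25.0 + 30.1 + 22.3 + 26.9 + 23.0 + 23.8 + 27.7) / 7 = 178.80000 / 7 = 25.54286
Sum of squared deviations: (−0.54286)² + (+4.55714)² + (−3.24286)² + (+1.35714)² + (−2.54286)² + (−1.74286)² + (+2.15714)² = 47.57714
Variance = 47.57714 / 6 = 7.92952
SE* = √7.92952

SE* = 2.8159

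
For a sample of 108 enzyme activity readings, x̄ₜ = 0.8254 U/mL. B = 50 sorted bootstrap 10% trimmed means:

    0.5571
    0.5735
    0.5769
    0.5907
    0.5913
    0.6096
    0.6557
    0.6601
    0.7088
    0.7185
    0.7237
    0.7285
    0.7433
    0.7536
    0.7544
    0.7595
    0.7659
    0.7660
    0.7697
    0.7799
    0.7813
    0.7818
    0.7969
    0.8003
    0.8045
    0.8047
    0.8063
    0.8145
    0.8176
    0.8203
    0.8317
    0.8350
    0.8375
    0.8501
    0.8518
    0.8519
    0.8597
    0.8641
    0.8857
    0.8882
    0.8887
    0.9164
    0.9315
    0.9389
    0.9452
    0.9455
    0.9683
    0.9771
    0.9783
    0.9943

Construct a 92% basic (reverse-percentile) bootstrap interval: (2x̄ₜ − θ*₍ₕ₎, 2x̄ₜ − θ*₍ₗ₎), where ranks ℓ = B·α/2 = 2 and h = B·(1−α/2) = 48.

(0.6737, 1.0773)

Percentile endpoints at ranks 2 and 48: θ*₍2₎ = 0.5735, θ*₍48₎ = 0.9771.
Basic interval reflects these around x̄ₜ:
  lower = 2 × 0.8254 − 0.9771 = 0.6737
  upper = 2 × 0.8254 − 0.5735 = 1.0773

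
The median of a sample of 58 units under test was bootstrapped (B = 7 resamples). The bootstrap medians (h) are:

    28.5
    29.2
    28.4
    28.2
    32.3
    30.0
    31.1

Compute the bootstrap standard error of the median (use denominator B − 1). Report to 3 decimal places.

Bootstrap SE is the standard deviation of the 7 replicate medians.
Mean of replicates: (28.5 + 29.2 + 28.4 + 28.2 + 32.3 + 30.0 + 31.1) / 7 = 207.7000 / 7 = 29.6714
Sum of squared deviations: (−1.1714)² + (−0.4714)² + (−1.2714)² + (−1.4714)² + (+2.6286)² + (+0.3286)² + (+1.4286)² = 14.4343
Variance = 14.4343 / 6 = 2.4057
SE* = √2.4057

SE* = 1.551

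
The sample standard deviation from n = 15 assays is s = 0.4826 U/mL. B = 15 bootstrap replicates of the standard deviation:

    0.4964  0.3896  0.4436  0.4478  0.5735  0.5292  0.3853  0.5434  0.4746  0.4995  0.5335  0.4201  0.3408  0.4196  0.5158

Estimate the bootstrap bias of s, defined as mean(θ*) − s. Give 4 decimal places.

mean(θ*) = (0.4964 + 0.3896 + 0.4436 + 0.4478 + 0.5735 + 0.5292 + 0.3853 + 0.5434 + 0.4746 + 0.4995 + 0.5335 + 0.4201 + 0.3408 + 0.4196 + 0.5158) / 15 = 0.46751
bias = 0.46751 − 0.4826

bias = −0.0151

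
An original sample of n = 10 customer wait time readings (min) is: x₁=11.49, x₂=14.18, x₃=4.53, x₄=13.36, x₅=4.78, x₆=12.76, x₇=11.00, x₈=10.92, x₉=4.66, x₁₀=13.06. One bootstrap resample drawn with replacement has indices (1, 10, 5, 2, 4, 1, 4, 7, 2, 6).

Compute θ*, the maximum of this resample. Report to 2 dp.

Resample values: 11.49, 13.06, 4.78, 14.18, 13.36, 11.49, 13.36, 11.00, 14.18, 12.76.
Maximum = 14.18

θ* = 14.18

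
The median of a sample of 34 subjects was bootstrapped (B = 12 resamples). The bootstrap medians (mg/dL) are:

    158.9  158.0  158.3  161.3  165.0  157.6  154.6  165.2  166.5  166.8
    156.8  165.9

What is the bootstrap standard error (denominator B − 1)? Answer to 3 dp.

SE* = 4.388

Bootstrap SE is the standard deviation of the 12 replicate medians.
Mean of replicates: (158.9 + 158.0 + 158.3 + 161.3 + 165.0 + 157.6 + 154.6 + 165.2 + 166.5 + 166.8 + 156.8 + 165.9) / 12 = 1934.9000 / 12 = 161.2417
Sum of squared deviations: (−2.3417)² + (−3.2417)² + (−2.9417)² + (+0.0583)² + (+3.7583)² + (−3.6417)² + (−6.6417)² + (+3.9583)² + (+5.2583)² + (+5.5583)² + (−4.4417)² + (+4.6583)² = 211.7892
Variance = 211.7892 / 11 = 19.2536
SE* = √19.2536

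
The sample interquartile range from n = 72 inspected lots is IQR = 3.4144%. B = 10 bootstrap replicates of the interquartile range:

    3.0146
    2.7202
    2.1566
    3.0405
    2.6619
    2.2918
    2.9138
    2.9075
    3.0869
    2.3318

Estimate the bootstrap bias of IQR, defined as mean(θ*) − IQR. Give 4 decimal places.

bias = −0.7018

mean(θ*) = (3.0146 + 2.7202 + 2.1566 + 3.0405 + 2.6619 + 2.2918 + 2.9138 + 2.9075 + 3.0869 + 2.3318) / 10 = 2.71256
bias = 2.71256 − 3.4144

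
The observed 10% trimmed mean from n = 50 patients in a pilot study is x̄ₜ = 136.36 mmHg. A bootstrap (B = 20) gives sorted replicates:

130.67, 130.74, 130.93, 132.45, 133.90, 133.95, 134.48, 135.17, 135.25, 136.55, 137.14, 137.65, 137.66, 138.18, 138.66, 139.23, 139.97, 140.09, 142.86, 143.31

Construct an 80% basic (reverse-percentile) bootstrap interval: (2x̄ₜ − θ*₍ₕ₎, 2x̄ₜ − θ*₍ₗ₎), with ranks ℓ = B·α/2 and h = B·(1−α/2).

Percentile endpoints at ranks 2 and 18: θ*₍2₎ = 130.74, θ*₍18₎ = 140.09.
Basic interval reflects these around x̄ₜ:
  lower = 2 × 136.36 − 140.09 = 132.63
  upper = 2 × 136.36 − 130.74 = 141.98

(132.63, 141.98)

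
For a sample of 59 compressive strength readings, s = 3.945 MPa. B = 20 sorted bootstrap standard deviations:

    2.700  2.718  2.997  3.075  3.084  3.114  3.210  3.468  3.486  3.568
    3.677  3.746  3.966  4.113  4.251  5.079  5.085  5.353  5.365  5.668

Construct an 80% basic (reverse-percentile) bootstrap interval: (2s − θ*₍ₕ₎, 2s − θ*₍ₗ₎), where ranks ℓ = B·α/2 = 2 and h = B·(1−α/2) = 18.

Percentile endpoints at ranks 2 and 18: θ*₍2₎ = 2.718, θ*₍18₎ = 5.353.
Basic interval reflects these around s:
  lower = 2 × 3.945 − 5.353 = 2.537
  upper = 2 × 3.945 − 2.718 = 5.172

(2.537, 5.172)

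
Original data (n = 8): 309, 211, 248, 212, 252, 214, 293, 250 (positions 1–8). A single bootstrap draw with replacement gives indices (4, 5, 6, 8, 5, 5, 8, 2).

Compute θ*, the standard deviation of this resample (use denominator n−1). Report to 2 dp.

θ* = 20.15

Resample values: 212, 252, 214, 250, 252, 252, 250, 211.
Mean = 236.6250; sum of squared deviations = 2841.8750
s² = 2841.8750 / 7 = 405.9821
s = √405.9821 = 20.15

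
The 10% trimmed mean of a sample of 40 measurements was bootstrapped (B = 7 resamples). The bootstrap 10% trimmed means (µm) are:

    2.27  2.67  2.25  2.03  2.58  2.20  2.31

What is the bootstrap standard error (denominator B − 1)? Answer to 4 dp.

SE* = 0.2219

Bootstrap SE is the standard deviation of the 7 replicate 10% trimmed means.
Mean of replicates: (2.27 + 2.67 + 2.25 + 2.03 + 2.58 + 2.20 + 2.31) / 7 = 16.31000 / 7 = 2.33000
Sum of squared deviations: (−0.06000)² + (+0.34000)² + (−0.08000)² + (−0.30000)² + (+0.25000)² + (−0.13000)² + (−0.02000)² = 0.29540
Variance = 0.29540 / 6 = 0.04923
SE* = √0.04923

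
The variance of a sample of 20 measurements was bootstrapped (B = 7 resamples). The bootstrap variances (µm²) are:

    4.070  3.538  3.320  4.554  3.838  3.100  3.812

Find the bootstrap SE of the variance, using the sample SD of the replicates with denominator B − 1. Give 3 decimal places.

Bootstrap SE is the standard deviation of the 7 replicate variances.
Mean of replicates: (4.070 + 3.538 + 3.320 + 4.554 + 3.838 + 3.100 + 3.812) / 7 = 26.2320 / 7 = 3.7474
Sum of squared deviations: (+0.3226)² + (−0.2094)² + (−0.4274)² + (+0.8066)² + (+0.0906)² + (−0.6474)² + (+0.0646)² = 1.4127
Variance = 1.4127 / 6 = 0.2355
SE* = √0.2355

SE* = 0.485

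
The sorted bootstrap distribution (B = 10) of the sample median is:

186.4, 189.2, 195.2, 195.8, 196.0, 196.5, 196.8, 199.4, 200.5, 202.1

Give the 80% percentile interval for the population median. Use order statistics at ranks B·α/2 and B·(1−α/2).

α = 0.20; lower rank = 10 × 0.100 = 1; upper rank = 10 × 0.900 = 9.
The 1st smallest replicate is 186.4; the 9th is 200.5.

(186.4, 200.5)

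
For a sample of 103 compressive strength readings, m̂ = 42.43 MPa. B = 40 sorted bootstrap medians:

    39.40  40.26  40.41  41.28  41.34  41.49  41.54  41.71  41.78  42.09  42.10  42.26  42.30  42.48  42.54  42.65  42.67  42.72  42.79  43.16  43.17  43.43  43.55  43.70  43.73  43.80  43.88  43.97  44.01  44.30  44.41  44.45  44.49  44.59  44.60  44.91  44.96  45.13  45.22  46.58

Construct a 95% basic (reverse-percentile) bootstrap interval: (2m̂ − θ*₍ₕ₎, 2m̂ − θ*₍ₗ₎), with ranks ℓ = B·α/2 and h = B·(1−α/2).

Percentile endpoints at ranks 1 and 39: θ*₍1₎ = 39.40, θ*₍39₎ = 45.22.
Basic interval reflects these around m̂:
  lower = 2 × 42.43 − 45.22 = 39.64
  upper = 2 × 42.43 − 39.40 = 45.46

(39.64, 45.46)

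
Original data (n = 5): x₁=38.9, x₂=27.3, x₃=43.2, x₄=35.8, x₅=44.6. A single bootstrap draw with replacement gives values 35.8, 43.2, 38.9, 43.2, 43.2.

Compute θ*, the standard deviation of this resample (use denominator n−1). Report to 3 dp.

θ* = 3.386

Mean = 40.8600; sum of squared deviations = 45.8720
s² = 45.8720 / 4 = 11.4680
s = √11.4680 = 3.386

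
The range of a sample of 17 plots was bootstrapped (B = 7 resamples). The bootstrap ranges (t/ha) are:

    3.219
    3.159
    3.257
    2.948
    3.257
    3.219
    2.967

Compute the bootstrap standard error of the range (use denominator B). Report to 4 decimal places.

SE* = 0.1235

Bootstrap SE is the standard deviation of the 7 replicate ranges.
Mean of replicates: (3.219 + 3.159 + 3.257 + 2.948 + 3.257 + 3.219 + 2.967) / 7 = 22.02600 / 7 = 3.14657
Sum of squared deviations: (+0.07243)² + (+0.01243)² + (+0.11043)² + (−0.19857)² + (+0.11043)² + (+0.07243)² + (−0.17957)² = 0.10671
Variance = 0.10671 / 7 = 0.01524
SE* = √0.01524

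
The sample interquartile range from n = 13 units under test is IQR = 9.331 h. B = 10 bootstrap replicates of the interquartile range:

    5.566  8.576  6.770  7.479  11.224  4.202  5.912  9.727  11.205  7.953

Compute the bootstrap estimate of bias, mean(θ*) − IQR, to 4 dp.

mean(θ*) = (5.566 + 8.576 + 6.770 + 7.479 + 11.224 + 4.202 + 5.912 + 9.727 + 11.205 + 7.953) / 10 = 7.86140
bias = 7.86140 − 9.331

bias = −1.4696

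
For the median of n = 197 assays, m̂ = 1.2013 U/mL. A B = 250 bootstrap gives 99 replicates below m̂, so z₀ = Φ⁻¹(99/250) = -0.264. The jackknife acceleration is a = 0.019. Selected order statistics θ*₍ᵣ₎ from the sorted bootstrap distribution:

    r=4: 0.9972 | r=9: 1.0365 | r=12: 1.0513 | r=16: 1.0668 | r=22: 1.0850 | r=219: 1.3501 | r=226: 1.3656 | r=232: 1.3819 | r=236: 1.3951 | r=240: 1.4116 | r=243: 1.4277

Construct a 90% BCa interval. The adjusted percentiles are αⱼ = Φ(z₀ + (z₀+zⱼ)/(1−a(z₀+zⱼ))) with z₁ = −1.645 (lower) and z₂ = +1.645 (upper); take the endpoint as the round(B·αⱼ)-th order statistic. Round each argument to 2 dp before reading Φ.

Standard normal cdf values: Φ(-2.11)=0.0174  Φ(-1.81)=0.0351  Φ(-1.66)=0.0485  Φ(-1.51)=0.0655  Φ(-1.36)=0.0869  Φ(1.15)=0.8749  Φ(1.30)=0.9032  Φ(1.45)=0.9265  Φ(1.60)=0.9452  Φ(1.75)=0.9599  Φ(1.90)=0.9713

(0.9972, 1.3501)

Lower: z₀ + z₁ = -0.264 + (-1.645) = -1.909; 1 − a(z₀+z₁) = 1 − (0.019)(-1.909) = 1.0363; argument = -0.264 + (-1.909)/1.0363 = -2.1062 → -2.11.
α₁ = Φ(-2.11) = 0.0174; rank = round(250 × 0.0174) = 4; θ*₍4₎ = 0.9972.
Upper: z₀ + z₂ = 1.381; 1 − a(z₀+z₂) = 0.9738; argument = 1.1542 → 1.15; α₂ = 0.8749; rank = 219; θ*₍219₎ = 1.3501.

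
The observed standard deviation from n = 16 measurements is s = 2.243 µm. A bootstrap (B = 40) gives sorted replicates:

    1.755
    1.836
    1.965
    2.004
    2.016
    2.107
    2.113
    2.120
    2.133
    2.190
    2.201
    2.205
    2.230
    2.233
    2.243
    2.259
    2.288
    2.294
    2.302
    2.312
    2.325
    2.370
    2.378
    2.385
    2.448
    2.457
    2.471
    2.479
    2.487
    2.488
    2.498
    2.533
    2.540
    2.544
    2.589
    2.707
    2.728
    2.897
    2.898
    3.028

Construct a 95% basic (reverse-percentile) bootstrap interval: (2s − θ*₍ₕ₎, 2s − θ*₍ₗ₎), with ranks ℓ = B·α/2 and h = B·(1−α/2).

(1.588, 2.731)

Percentile endpoints at ranks 1 and 39: θ*₍1₎ = 1.755, θ*₍39₎ = 2.898.
Basic interval reflects these around s:
  lower = 2 × 2.243 − 2.898 = 1.588
  upper = 2 × 2.243 − 1.755 = 2.731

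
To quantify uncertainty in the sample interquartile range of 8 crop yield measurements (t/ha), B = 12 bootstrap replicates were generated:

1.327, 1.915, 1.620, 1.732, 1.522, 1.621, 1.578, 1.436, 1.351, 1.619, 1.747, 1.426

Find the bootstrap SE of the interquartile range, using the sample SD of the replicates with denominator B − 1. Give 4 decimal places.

Bootstrap SE is the standard deviation of the 12 replicate interquartile ranges.
Mean of replicates: (1.327 + 1.915 + 1.620 + 1.732 + 1.522 + 1.621 + 1.578 + 1.436 + 1.351 + 1.619 + 1.747 + 1.426) / 12 = 18.89400 / 12 = 1.57450
Sum of squared deviations: (−0.24750)² + (+0.34050)² + (+0.04550)² + (+0.15750)² + (−0.05250)² + (+0.04650)² + (+0.00350)² + (−0.13850)² + (−0.22350)² + (+0.04450)² + (+0.17250)² + (−0.14850)² = 0.33193
Variance = 0.33193 / 11 = 0.03018
SE* = √0.03018

SE* = 0.1737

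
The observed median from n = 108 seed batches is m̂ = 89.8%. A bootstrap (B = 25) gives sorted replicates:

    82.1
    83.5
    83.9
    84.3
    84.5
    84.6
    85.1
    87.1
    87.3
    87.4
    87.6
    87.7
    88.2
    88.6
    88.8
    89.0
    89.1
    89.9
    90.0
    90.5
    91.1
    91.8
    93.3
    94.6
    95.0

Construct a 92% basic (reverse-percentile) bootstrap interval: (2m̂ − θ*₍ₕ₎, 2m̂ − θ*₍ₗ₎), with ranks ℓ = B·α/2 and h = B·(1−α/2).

Percentile endpoints at ranks 1 and 24: θ*₍1₎ = 82.1, θ*₍24₎ = 94.6.
Basic interval reflects these around m̂:
  lower = 2 × 89.8 − 94.6 = 85.0
  upper = 2 × 89.8 − 82.1 = 97.5

(85.0, 97.5)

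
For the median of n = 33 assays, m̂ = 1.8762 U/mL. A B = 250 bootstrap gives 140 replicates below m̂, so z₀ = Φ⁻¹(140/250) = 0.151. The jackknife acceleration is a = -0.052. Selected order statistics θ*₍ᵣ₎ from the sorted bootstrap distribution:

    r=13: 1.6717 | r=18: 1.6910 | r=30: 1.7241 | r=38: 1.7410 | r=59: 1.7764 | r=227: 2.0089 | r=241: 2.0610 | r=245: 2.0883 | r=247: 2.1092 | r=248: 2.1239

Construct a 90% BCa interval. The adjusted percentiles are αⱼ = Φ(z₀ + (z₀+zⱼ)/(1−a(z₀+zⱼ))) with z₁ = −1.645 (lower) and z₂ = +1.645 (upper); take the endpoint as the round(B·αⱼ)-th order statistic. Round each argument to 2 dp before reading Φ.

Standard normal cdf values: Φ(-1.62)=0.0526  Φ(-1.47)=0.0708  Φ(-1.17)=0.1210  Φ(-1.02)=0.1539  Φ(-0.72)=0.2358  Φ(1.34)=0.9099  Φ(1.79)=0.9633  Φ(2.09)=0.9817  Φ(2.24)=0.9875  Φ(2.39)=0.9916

(1.6910, 2.0610)

Lower: z₀ + z₁ = 0.151 + (-1.645) = -1.494; 1 − a(z₀+z₁) = 1 − (-0.052)(-1.494) = 0.9223; argument = 0.151 + (-1.494)/0.9223 = -1.4688 → -1.47.
α₁ = Φ(-1.47) = 0.0708; rank = round(250 × 0.0708) = 18; θ*₍18₎ = 1.6910.
Upper: z₀ + z₂ = 1.796; 1 − a(z₀+z₂) = 1.0934; argument = 1.7936 → 1.79; α₂ = 0.9633; rank = 241; θ*₍241₎ = 2.0610.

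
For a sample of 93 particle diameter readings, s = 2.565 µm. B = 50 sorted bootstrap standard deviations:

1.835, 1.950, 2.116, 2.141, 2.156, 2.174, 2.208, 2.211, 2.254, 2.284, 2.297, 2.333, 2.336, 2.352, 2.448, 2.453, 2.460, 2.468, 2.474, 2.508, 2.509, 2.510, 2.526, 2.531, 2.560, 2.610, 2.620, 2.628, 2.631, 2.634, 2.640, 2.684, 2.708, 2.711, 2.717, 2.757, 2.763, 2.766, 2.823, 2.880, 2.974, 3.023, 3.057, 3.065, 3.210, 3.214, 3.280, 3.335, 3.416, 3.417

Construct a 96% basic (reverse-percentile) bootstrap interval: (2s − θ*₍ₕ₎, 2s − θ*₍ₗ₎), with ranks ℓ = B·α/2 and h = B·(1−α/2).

(1.714, 3.295)

Percentile endpoints at ranks 1 and 49: θ*₍1₎ = 1.835, θ*₍49₎ = 3.416.
Basic interval reflects these around s:
  lower = 2 × 2.565 − 3.416 = 1.714
  upper = 2 × 2.565 − 1.835 = 3.295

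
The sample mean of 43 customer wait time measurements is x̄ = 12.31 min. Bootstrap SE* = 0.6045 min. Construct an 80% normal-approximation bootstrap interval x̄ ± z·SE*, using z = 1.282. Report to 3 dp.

Margin = 1.282 × 0.6045 = 0.7750
Interval: 12.31 ± 0.7750

(11.535, 13.085)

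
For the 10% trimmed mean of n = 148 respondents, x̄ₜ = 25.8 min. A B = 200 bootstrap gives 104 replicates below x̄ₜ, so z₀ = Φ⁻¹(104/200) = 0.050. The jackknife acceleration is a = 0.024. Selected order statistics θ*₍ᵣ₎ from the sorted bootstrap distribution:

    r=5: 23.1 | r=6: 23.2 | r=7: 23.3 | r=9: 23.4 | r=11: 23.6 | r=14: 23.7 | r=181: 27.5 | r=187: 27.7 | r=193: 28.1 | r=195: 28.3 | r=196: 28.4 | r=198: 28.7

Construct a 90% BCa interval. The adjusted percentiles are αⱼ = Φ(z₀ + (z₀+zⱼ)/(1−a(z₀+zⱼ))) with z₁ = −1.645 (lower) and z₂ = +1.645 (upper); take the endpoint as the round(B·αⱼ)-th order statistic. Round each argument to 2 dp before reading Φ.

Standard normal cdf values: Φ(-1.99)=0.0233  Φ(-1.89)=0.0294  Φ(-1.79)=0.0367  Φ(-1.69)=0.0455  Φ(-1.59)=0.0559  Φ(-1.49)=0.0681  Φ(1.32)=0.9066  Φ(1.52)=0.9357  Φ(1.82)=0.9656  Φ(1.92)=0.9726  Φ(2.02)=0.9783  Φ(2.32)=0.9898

Lower: z₀ + z₁ = 0.050 + (-1.645) = -1.595; 1 − a(z₀+z₁) = 1 − (0.024)(-1.595) = 1.0383; argument = 0.050 + (-1.595)/1.0383 = -1.4862 → -1.49.
α₁ = Φ(-1.49) = 0.0681; rank = round(200 × 0.0681) = 14; θ*₍14₎ = 23.7.
Upper: z₀ + z₂ = 1.695; 1 − a(z₀+z₂) = 0.9593; argument = 1.8169 → 1.82; α₂ = 0.9656; rank = 193; θ*₍193₎ = 28.1.

(23.7, 28.1)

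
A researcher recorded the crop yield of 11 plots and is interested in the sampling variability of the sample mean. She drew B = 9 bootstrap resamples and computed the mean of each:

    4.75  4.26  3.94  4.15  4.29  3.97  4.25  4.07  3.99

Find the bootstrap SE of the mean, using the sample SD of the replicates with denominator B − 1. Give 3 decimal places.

Bootstrap SE is the standard deviation of the 9 replicate means.
Mean of replicates: (4.75 + 4.26 + 3.94 + 4.15 + 4.29 + 3.97 + 4.25 + 4.07 + 3.99) / 9 = 37.6700 / 9 = 4.1856
Sum of squared deviations: (+0.5644)² + (+0.0744)² + (−0.2456)² + (−0.0356)² + (+0.1044)² + (−0.2156)² + (+0.0644)² + (−0.1156)² + (−0.1956)² = 0.4988
Variance = 0.4988 / 8 = 0.0624
SE* = √0.0624

SE* = 0.250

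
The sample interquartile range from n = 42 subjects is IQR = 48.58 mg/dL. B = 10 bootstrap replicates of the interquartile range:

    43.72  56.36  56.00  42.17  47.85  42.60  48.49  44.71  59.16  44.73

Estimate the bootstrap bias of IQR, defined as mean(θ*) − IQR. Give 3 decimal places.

mean(θ*) = (43.72 + 56.36 + 56.00 + 42.17 + 47.85 + 42.60 + 48.49 + 44.71 + 59.16 + 44.73) / 10 = 48.5790
bias = 48.5790 − 48.58

bias = −0.001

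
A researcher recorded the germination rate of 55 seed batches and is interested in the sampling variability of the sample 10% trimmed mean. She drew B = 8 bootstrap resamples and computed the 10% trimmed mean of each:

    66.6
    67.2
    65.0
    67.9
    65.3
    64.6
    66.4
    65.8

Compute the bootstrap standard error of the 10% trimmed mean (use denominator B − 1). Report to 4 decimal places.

SE* = 1.1326

Bootstrap SE is the standard deviation of the 8 replicate 10% trimmed means.
Mean of replicates: (66.6 + 67.2 + 65.0 + 67.9 + 65.3 + 64.6 + 66.4 + 65.8) / 8 = 528.80000 / 8 = 66.10000
Sum of squared deviations: (+0.50000)² + (+1.10000)² + (−1.10000)² + (+1.80000)² + (−0.80000)² + (−1.50000)² + (+0.30000)² + (−0.30000)² = 8.98000
Variance = 8.98000 / 7 = 1.28286
SE* = √1.28286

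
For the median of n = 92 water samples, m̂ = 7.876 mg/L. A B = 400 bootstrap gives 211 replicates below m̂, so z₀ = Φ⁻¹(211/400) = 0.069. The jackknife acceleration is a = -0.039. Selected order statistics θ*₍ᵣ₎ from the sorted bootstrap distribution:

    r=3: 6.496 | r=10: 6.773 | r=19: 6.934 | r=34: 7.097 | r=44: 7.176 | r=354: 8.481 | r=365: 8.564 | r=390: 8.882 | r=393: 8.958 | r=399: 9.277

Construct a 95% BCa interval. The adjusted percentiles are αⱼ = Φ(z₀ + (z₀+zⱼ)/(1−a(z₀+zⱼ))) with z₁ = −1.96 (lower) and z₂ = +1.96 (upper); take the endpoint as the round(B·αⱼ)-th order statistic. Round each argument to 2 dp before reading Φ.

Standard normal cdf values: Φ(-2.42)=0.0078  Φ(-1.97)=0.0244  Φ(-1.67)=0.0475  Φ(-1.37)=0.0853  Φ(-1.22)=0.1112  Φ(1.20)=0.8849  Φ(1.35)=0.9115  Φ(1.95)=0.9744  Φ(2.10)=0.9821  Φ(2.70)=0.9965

Lower: z₀ + z₁ = 0.069 + (-1.960) = -1.891; 1 − a(z₀+z₁) = 1 − (-0.039)(-1.891) = 0.9263; argument = 0.069 + (-1.891)/0.9263 = -1.9726 → -1.97.
α₁ = Φ(-1.97) = 0.0244; rank = round(400 × 0.0244) = 10; θ*₍10₎ = 6.773.
Upper: z₀ + z₂ = 2.029; 1 − a(z₀+z₂) = 1.0791; argument = 1.9492 → 1.95; α₂ = 0.9744; rank = 390; θ*₍390₎ = 8.882.

(6.773, 8.882)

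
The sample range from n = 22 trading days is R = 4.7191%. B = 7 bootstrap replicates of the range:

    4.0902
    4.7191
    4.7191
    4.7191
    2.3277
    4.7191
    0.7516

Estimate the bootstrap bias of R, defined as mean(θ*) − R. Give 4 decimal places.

bias = −0.9983

mean(θ*) = (4.0902 + 4.7191 + 4.7191 + 4.7191 + 2.3277 + 4.7191 + 0.7516) / 7 = 3.72084
bias = 3.72084 − 4.7191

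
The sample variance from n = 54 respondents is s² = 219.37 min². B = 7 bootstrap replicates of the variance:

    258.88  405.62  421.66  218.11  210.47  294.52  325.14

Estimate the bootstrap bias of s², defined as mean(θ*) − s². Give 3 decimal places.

mean(θ*) = (258.88 + 405.62 + 421.66 + 218.11 + 210.47 + 294.52 + 325.14) / 7 = 304.9143
bias = 304.9143 − 219.37

bias = +85.544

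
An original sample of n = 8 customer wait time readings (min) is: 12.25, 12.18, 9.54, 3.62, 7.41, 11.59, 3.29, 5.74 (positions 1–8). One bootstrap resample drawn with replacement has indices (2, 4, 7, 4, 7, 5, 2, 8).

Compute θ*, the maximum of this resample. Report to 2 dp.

Resample values: 12.18, 3.62, 3.29, 3.62, 3.29, 7.41, 12.18, 5.74.
Maximum = 12.18

θ* = 12.18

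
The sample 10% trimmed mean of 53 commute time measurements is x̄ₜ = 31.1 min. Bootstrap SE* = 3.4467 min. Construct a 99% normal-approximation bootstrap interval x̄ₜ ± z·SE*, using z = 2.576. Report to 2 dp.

(22.22, 39.98)

Margin = 2.576 × 3.4467 = 8.879
Interval: 31.1 ± 8.879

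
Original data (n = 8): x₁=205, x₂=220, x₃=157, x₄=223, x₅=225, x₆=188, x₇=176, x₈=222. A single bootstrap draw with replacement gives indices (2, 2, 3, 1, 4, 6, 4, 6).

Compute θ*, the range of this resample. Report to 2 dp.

θ* = 66.00

Resample values: 220, 220, 157, 205, 223, 188, 223, 188.
Range = 223 − 157 = 66.00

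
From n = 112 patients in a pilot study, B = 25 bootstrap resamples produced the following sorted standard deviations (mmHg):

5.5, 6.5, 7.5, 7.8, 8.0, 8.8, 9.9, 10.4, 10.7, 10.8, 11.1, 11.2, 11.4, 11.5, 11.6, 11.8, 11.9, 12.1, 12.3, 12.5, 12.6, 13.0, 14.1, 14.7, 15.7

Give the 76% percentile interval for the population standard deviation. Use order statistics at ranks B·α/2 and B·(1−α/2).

(7.5, 13.0)

α = 0.24; lower rank = 25 × 0.120 = 3; upper rank = 25 × 0.880 = 22.
The 3rd smallest replicate is 7.5; the 22nd is 13.0.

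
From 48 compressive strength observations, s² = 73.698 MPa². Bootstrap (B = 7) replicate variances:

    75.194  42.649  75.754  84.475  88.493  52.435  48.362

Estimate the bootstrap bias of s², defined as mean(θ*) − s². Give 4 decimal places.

mean(θ*) = (75.194 + 42.649 + 75.754 + 84.475 + 88.493 + 52.435 + 48.362) / 7 = 66.76600
bias = 66.76600 − 73.698

bias = −6.9320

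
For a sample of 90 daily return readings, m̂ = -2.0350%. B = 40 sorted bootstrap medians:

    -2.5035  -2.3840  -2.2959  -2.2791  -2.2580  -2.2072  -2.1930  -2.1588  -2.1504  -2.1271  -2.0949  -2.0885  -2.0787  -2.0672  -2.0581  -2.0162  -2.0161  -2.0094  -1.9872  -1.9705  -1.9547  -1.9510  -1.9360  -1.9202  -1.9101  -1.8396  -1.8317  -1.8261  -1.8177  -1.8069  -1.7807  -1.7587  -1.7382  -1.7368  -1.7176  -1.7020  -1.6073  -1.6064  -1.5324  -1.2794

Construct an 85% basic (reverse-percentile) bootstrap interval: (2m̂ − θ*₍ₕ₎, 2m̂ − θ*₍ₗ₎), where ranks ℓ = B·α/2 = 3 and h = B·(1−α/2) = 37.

(-2.4627, -1.7741)

Percentile endpoints at ranks 3 and 37: θ*₍3₎ = -2.2959, θ*₍37₎ = -1.6073.
Basic interval reflects these around m̂:
  lower = 2 × -2.0350 − -1.6073 = -2.4627
  upper = 2 × -2.0350 − -2.2959 = -1.7741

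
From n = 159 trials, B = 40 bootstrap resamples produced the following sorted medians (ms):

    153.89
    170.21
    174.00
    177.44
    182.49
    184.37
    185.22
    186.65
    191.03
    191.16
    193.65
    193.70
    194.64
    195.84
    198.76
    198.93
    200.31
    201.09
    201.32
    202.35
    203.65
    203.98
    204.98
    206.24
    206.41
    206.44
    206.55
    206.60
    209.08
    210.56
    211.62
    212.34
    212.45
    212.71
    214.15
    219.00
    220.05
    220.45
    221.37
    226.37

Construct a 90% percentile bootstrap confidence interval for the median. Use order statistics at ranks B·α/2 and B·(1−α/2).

(170.21, 220.45)

α = 0.10; lower rank = 40 × 0.050 = 2; upper rank = 40 × 0.950 = 38.
The 2nd smallest replicate is 170.21; the 38th is 220.45.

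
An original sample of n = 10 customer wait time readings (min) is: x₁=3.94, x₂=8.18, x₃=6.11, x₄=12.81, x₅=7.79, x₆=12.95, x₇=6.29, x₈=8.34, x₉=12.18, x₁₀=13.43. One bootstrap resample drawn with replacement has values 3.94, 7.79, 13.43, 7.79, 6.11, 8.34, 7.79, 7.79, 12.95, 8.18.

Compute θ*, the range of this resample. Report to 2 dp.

Range = 13.43 − 3.94 = 9.49

θ* = 9.49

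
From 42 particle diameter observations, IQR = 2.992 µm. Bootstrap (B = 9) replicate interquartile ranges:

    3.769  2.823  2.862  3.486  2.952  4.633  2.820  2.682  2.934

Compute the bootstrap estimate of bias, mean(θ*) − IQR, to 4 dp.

mean(θ*) = (3.769 + 2.823 + 2.862 + 3.486 + 2.952 + 4.633 + 2.820 + 2.682 + 2.934) / 9 = 3.21789
bias = 3.21789 − 2.992

bias = +0.2259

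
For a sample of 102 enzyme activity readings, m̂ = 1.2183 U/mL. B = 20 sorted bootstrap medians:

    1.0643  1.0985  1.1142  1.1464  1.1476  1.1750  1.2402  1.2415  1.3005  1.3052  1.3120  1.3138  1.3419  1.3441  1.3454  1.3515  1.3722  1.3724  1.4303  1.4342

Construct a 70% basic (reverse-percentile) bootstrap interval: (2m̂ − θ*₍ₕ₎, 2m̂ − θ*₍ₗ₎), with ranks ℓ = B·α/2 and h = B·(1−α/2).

Percentile endpoints at ranks 3 and 17: θ*₍3₎ = 1.1142, θ*₍17₎ = 1.3722.
Basic interval reflects these around m̂:
  lower = 2 × 1.2183 − 1.3722 = 1.0644
  upper = 2 × 1.2183 − 1.1142 = 1.3224

(1.0644, 1.3224)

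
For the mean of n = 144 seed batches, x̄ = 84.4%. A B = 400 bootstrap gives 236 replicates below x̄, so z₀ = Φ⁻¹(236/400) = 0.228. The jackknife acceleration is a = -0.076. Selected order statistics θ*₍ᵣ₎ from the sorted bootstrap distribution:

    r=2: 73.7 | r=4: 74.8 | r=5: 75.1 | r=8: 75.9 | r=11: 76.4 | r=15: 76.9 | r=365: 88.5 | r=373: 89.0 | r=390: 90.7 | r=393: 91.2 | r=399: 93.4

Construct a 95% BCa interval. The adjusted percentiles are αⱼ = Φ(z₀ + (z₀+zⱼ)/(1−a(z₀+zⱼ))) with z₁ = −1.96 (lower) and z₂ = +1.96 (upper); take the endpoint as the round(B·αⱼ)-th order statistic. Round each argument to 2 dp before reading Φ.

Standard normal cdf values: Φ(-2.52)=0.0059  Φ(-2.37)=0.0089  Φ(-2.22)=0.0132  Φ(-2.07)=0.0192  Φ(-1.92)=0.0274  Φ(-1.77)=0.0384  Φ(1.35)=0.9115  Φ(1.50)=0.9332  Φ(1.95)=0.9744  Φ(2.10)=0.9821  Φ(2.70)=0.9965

(76.9, 91.2)

Lower: z₀ + z₁ = 0.228 + (-1.960) = -1.732; 1 − a(z₀+z₁) = 1 − (-0.076)(-1.732) = 0.8684; argument = 0.228 + (-1.732)/0.8684 = -1.7665 → -1.77.
α₁ = Φ(-1.77) = 0.0384; rank = round(400 × 0.0384) = 15; θ*₍15₎ = 76.9.
Upper: z₀ + z₂ = 2.188; 1 − a(z₀+z₂) = 1.1663; argument = 2.1040 → 2.10; α₂ = 0.9821; rank = 393; θ*₍393₎ = 91.2.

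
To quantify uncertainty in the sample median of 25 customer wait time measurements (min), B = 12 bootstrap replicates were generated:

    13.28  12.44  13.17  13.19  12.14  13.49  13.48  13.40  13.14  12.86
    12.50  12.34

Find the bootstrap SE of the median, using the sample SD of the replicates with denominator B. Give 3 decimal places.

Bootstrap SE is the standard deviation of the 12 replicate medians.
Mean of replicates: (13.28 + 12.44 + 13.17 + 13.19 + 12.14 + 13.49 + 13.48 + 13.40 + 13.14 + 12.86 + 12.50 + 12.34) / 12 = 155.4300 / 12 = 12.9525
Sum of squared deviations: (+0.3275)² + (−0.5125)² + (+0.2175)² + (+0.2375)² + (−0.8125)² + (+0.5375)² + (+0.5275)² + (+0.4475)² + (+0.1875)² + (−0.0925)² + (−0.4525)² + (−0.6125)² = 2.5248
Variance = 2.5248 / 12 = 0.2104
SE* = √0.2104

SE* = 0.459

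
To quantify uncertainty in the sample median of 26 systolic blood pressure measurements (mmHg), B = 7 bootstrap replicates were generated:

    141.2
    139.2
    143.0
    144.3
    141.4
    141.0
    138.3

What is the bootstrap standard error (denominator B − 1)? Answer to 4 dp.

Bootstrap SE is the standard deviation of the 7 replicate medians.
Mean of replicates: (141.2 + 139.2 + 143.0 + 144.3 + 141.4 + 141.0 + 138.3) / 7 = 988.40000 / 7 = 141.20000
Sum of squared deviations: (+0.00000)² + (−2.00000)² + (+1.80000)² + (+3.10000)² + (+0.20000)² + (−0.20000)² + (−2.90000)² = 25.34000
Variance = 25.34000 / 6 = 4.22333
SE* = √4.22333

SE* = 2.0551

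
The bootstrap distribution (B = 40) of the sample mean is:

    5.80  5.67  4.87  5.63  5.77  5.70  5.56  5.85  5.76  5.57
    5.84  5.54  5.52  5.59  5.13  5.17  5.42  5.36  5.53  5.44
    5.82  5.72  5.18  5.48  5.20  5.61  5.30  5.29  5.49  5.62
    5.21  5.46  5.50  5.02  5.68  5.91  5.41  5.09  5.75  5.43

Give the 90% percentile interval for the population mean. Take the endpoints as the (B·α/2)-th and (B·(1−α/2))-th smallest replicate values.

Sorted replicates: 4.87, 5.02, 5.09, 5.13, 5.17, 5.18, 5.20, 5.21, 5.29, 5.30, 5.36, 5.41, 5.42, 5.43, 5.44, 5.46, 5.48, 5.49, 5.50, 5.52, 5.53, 5.54, 5.56, 5.57, 5.59, 5.61, 5.62, 5.63, 5.67, 5.68, 5.70, 5.72, 5.75, 5.76, 5.77, 5.80, 5.82, 5.84, 5.85, 5.91
α = 0.10; lower rank = 40 × 0.050 = 2; upper rank = 40 × 0.950 = 38.
The 2nd smallest replicate is 5.02; the 38th is 5.84.

(5.02, 5.84)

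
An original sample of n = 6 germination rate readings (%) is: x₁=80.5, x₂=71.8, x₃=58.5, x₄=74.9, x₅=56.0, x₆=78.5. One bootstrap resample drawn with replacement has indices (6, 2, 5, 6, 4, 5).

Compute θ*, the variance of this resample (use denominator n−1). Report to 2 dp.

θ* = 112.13

Resample values: 78.5, 71.8, 56.0, 78.5, 74.9, 56.0.
Mean = 69.2833; sum of squared deviations = 560.6683
s² = 560.6683 / 5 = 112.1337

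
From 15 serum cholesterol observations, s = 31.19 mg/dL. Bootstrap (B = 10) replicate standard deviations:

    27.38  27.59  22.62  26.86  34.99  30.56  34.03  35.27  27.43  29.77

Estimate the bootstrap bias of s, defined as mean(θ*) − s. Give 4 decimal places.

bias = −1.5400

mean(θ*) = (27.38 + 27.59 + 22.62 + 26.86 + 34.99 + 30.56 + 34.03 + 35.27 + 27.43 + 29.77) / 10 = 29.65000
bias = 29.65000 − 31.19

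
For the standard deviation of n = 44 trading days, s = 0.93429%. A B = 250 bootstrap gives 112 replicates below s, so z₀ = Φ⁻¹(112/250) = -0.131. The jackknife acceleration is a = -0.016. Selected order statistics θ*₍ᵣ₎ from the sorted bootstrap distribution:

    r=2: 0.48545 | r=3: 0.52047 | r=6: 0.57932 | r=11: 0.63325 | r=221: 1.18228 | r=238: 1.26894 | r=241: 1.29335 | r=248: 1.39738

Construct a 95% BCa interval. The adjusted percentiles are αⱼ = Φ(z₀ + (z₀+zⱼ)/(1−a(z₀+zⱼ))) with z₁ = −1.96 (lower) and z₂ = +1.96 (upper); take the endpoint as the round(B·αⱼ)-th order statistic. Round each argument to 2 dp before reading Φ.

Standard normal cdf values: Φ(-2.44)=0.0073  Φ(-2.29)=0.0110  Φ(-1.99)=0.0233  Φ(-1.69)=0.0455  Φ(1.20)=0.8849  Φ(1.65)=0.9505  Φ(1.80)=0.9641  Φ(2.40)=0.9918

Lower: z₀ + z₁ = -0.131 + (-1.960) = -2.091; 1 − a(z₀+z₁) = 1 − (-0.016)(-2.091) = 0.9665; argument = -0.131 + (-2.091)/0.9665 = -2.2944 → -2.29.
α₁ = Φ(-2.29) = 0.0110; rank = round(250 × 0.0110) = 3; θ*₍3₎ = 0.52047.
Upper: z₀ + z₂ = 1.829; 1 − a(z₀+z₂) = 1.0293; argument = 1.6460 → 1.65; α₂ = 0.9505; rank = 238; θ*₍238₎ = 1.26894.

(0.52047, 1.26894)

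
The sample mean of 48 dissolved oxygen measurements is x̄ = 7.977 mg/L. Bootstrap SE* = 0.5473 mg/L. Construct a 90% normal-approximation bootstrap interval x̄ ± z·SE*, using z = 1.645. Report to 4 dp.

Margin = 1.645 × 0.5473 = 0.90031
Interval: 7.977 ± 0.90031

(7.0767, 8.8773)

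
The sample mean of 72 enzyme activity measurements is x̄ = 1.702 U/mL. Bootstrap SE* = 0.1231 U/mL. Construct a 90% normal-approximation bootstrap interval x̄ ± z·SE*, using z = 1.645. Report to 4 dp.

Margin = 1.645 × 0.1231 = 0.20250
Interval: 1.702 ± 0.20250

(1.4995, 1.9045)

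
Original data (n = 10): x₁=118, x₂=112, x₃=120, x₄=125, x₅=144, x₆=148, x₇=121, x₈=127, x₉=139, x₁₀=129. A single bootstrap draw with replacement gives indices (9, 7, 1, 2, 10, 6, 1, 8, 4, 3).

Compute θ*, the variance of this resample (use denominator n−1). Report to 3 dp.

θ* = 116.456

Resample values: 139, 121, 118, 112, 129, 148, 118, 127, 125, 120.
Mean = 125.7000; sum of squared deviations = 1048.1000
s² = 1048.1000 / 9 = 116.4556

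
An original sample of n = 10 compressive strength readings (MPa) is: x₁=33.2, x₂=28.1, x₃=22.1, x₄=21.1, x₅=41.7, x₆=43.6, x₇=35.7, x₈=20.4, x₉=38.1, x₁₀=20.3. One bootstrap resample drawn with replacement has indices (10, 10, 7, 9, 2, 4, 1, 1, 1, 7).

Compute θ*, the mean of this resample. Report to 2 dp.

Resample values: 20.3, 20.3, 35.7, 38.1, 28.1, 21.1, 33.2, 33.2, 33.2, 35.7.
Mean = (20.3 + 20.3 + 35.7 + 38.1 + 28.1 + 21.1 + 33.2 + 33.2 + 33.2 + 35.7) / 10 = 298.90 / 10 = 29.89

θ* = 29.89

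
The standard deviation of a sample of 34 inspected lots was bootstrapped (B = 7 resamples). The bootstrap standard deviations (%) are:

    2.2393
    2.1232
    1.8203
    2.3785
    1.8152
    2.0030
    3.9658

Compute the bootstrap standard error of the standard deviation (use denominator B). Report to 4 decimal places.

SE* = 0.6929

Bootstrap SE is the standard deviation of the 7 replicate standard deviations.
Mean of replicates: (2.2393 + 2.1232 + 1.8203 + 2.3785 + 1.8152 + 2.0030 + 3.9658) / 7 = 16.34530 / 7 = 2.33504
Sum of squared deviations: (−0.09574)² + (−0.21184)² + (−0.51474)² + (+0.04346)² + (−0.51984)² + (−0.33204)² + (+1.63076)² = 3.36075
Variance = 3.36075 / 7 = 0.48011
SE* = √0.48011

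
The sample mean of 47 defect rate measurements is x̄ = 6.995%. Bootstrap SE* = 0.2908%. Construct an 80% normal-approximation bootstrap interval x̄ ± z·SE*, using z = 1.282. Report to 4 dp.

Margin = 1.282 × 0.2908 = 0.37281
Interval: 6.995 ± 0.37281

(6.6222, 7.3678)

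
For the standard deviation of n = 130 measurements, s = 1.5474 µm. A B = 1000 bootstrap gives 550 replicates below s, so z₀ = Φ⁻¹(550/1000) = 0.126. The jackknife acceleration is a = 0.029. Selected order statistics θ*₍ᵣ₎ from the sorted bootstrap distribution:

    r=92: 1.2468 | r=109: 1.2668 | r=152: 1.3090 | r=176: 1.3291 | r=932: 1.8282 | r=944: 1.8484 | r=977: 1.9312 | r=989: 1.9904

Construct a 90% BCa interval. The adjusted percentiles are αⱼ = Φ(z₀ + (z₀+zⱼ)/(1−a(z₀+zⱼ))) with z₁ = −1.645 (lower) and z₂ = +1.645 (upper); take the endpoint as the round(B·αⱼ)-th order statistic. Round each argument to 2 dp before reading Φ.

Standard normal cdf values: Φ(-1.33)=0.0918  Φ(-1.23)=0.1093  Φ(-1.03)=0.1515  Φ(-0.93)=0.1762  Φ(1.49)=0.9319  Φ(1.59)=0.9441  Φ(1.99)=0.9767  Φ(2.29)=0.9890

(1.2468, 1.9312)

Lower: z₀ + z₁ = 0.126 + (-1.645) = -1.519; 1 − a(z₀+z₁) = 1 − (0.029)(-1.519) = 1.0441; argument = 0.126 + (-1.519)/1.0441 = -1.3289 → -1.33.
α₁ = Φ(-1.33) = 0.0918; rank = round(1000 × 0.0918) = 92; θ*₍92₎ = 1.2468.
Upper: z₀ + z₂ = 1.771; 1 − a(z₀+z₂) = 0.9486; argument = 1.9929 → 1.99; α₂ = 0.9767; rank = 977; θ*₍977₎ = 1.9312.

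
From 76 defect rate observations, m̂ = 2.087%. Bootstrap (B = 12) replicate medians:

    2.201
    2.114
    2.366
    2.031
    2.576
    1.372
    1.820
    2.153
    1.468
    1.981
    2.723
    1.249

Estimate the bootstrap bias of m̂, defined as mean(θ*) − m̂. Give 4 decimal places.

mean(θ*) = (2.201 + 2.114 + 2.366 + 2.031 + 2.576 + 1.372 + 1.820 + 2.153 + 1.468 + 1.981 + 2.723 + 1.249) / 12 = 2.00450
bias = 2.00450 − 2.087

bias = −0.0825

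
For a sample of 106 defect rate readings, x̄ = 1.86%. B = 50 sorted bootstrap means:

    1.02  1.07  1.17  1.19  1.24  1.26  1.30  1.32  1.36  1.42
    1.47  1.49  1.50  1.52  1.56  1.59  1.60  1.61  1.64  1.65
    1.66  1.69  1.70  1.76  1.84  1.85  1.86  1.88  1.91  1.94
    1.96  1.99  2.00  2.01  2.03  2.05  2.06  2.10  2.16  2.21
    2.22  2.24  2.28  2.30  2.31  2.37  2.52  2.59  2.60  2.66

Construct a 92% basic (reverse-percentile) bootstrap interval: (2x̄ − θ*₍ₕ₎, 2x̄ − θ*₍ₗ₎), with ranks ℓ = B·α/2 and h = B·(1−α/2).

(1.13, 2.65)

Percentile endpoints at ranks 2 and 48: θ*₍2₎ = 1.07, θ*₍48₎ = 2.59.
Basic interval reflects these around x̄:
  lower = 2 × 1.86 − 2.59 = 1.13
  upper = 2 × 1.86 − 1.07 = 2.65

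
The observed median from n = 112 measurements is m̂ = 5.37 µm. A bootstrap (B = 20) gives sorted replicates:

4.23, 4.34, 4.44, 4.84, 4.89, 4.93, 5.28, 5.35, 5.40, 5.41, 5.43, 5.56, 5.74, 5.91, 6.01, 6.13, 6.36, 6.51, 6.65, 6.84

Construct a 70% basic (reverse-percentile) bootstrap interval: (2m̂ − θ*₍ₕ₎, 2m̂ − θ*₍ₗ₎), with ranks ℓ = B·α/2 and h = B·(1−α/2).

(4.38, 6.30)

Percentile endpoints at ranks 3 and 17: θ*₍3₎ = 4.44, θ*₍17₎ = 6.36.
Basic interval reflects these around m̂:
  lower = 2 × 5.37 − 6.36 = 4.38
  upper = 2 × 5.37 − 4.44 = 6.30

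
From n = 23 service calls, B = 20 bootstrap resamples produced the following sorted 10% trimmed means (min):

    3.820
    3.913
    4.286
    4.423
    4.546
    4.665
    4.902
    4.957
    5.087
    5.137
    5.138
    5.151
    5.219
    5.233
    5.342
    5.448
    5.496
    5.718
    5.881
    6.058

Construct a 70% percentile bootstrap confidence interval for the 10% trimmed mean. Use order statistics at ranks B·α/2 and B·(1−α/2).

α = 0.30; lower rank = 20 × 0.150 = 3; upper rank = 20 × 0.850 = 17.
The 3rd smallest replicate is 4.286; the 17th is 5.496.

(4.286, 5.496)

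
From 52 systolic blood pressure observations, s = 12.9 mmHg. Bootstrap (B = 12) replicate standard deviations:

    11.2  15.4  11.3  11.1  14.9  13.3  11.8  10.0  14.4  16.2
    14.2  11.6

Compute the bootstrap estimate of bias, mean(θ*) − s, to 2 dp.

bias = +0.05

mean(θ*) = (11.2 + 15.4 + 11.3 + 11.1 + 14.9 + 13.3 + 11.8 + 10.0 + 14.4 + 16.2 + 14.2 + 11.6) / 12 = 12.950
bias = 12.950 − 12.9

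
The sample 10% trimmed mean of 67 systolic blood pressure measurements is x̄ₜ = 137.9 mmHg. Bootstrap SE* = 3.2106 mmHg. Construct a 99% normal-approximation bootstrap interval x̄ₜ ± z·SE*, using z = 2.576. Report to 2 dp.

Margin = 2.576 × 3.2106 = 8.271
Interval: 137.9 ± 8.271

(129.63, 146.17)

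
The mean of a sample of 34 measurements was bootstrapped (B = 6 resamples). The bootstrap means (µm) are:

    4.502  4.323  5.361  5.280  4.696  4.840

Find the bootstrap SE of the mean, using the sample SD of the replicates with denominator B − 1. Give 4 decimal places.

SE* = 0.4164

Bootstrap SE is the standard deviation of the 6 replicate means.
Mean of replicates: (4.502 + 4.323 + 5.361 + 5.280 + 4.696 + 4.840) / 6 = 29.00200 / 6 = 4.83367
Sum of squared deviations: (−0.33167)² + (−0.51067)² + (+0.52733)² + (+0.44633)² + (−0.13767)² + (+0.00633)² = 0.86707
Variance = 0.86707 / 5 = 0.17341
SE* = √0.17341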